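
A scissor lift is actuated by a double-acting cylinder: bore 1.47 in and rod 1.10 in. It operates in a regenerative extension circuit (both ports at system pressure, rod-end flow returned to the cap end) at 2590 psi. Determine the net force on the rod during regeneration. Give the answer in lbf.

With equal pressure on both faces, forces on the annular region cancel; the net push is pressure × rod cross-section.
Rod cross-section A_rod = π/4 × (1.10 in)² = 0.9503 in^2
F = P × A_rod

F ≈ 2460 lbf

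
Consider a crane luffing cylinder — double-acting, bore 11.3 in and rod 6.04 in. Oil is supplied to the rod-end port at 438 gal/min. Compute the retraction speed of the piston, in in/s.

v ≈ 23.5 in/s

Rod-side annular area A_ann = π/4 × (11.3² − 6.04²) = 71.63 in^2
Flow into the rod-end port fills the annular volume.
v = Q / A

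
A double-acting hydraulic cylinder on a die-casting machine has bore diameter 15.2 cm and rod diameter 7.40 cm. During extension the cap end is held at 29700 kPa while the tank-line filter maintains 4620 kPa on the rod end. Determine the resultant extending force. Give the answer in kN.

F ≈ 475 kN

Cap-side area A_cap = π/4 × (15.2 cm)² = 181.5 cm^2
Rod-side annular area A_ann = π/4 × (15.2² − 7.40²) = 138.4 cm^2
Net thrust = P_cap·A_cap − P_rod·A_ann = 538.9 kN − 63.96 kN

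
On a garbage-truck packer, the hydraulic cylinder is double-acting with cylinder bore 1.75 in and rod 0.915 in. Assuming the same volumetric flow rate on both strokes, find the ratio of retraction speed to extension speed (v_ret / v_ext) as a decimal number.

v_ret/v_ext ≈ 1.38

Cap-side area A_cap = π/4 × (1.75 in)² = 2.405 in^2
Rod-side annular area A_ann = π/4 × (1.75² − 0.915²) = 1.748 in^2
For equal Q, v ∝ 1/A, so v_ret/v_ext = A_cap/A_ann.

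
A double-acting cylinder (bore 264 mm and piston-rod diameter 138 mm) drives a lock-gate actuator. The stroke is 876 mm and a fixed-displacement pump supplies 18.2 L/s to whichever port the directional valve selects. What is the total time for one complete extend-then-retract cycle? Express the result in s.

t ≈ 4.55 s

Cap-side area A_cap = π/4 × (264 mm)² = 54740 mm^2
Rod-side annular area A_ann = π/4 × (264² − 138²) = 39780 mm^2
t_ext = A_cap·L/Q = 2.635 s
t_ret = A_ann·L/Q = 1.915 s
t_cycle = t_ext + t_ret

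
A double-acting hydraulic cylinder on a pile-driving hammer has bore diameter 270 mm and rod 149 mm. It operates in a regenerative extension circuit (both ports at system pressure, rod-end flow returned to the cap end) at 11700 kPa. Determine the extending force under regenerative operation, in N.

F ≈ 2.04e5 N

With equal pressure on both faces, forces on the annular region cancel; the net push is pressure × rod cross-section.
Rod cross-section A_rod = π/4 × (149 mm)² = 17440 mm^2
F = P × A_rod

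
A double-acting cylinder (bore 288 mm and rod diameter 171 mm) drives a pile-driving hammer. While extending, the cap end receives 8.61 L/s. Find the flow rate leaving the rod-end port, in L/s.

Q_out ≈ 5.57 L/s

Cap-side area A_cap = π/4 × (288 mm)² = 65140 mm^2
Rod-side annular area A_ann = π/4 × (288² − 171²) = 42180 mm^2
Piston speed v = Q_in/A_cap; rod-end outflow Q_out = v × A_ann = Q_in × A_ann/A_cap.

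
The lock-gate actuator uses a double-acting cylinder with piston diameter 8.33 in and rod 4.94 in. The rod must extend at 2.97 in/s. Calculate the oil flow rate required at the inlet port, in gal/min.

Cap-side area A_cap = π/4 × (8.33 in)² = 54.50 in^2
Q = A × v

Q ≈ 42.0 gal/min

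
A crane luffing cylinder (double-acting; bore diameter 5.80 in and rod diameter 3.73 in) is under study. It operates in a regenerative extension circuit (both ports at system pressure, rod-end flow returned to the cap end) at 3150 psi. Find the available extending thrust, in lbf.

With equal pressure on both faces, forces on the annular region cancel; the net push is pressure × rod cross-section.
Rod cross-section A_rod = π/4 × (3.73 in)² = 10.93 in^2
F = P × A_rod

F ≈ 34400 lbf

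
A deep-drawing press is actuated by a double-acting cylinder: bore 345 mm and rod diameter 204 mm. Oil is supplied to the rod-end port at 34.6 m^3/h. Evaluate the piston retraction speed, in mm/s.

Rod-side annular area A_ann = π/4 × (345² − 204²) = 60800 mm^2
Flow into the rod-end port fills the annular volume.
v = Q / A

v ≈ 158 mm/s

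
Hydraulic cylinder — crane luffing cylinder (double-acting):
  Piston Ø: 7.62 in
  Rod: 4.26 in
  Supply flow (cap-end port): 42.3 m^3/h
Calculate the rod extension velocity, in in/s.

Cap-side area A_cap = π/4 × (7.62 in)² = 45.60 in^2
v = Q / A

v ≈ 15.7 in/s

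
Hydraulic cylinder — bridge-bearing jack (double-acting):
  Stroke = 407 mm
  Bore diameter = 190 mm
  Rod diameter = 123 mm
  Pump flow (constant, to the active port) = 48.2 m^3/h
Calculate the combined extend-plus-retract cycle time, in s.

t ≈ 1.36 s

Cap-side area A_cap = π/4 × (190 mm)² = 28350 mm^2
Rod-side annular area A_ann = π/4 × (190² − 123²) = 16470 mm^2
t_ext = A_cap·L/Q = 0.8619 s
t_ret = A_ann·L/Q = 0.5007 s
t_cycle = t_ext + t_ret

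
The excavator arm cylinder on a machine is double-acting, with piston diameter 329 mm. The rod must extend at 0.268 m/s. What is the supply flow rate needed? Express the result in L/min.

Q ≈ 1370 L/min

Cap-side area A_cap = π/4 × (329 mm)² = 85010 mm^2
Q = A × v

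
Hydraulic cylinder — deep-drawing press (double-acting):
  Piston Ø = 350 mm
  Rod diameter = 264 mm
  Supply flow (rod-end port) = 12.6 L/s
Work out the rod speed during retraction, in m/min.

Rod-side annular area A_ann = π/4 × (350² − 264²) = 41470 mm^2
Flow into the rod-end port fills the annular volume.
v = Q / A

v ≈ 18.2 m/min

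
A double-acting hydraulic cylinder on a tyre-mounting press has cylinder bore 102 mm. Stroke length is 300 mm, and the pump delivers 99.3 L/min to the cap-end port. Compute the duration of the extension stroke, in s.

t ≈ 1.48 s

Cap-side area A_cap = π/4 × (102 mm)² = 8171 mm^2
Swept volume V = A × L; t = V / Q = A·L / Q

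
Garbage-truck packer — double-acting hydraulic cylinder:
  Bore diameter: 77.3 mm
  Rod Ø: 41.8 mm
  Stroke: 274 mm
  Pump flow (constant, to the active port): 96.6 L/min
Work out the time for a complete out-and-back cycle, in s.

Cap-side area A_cap = π/4 × (77.3 mm)² = 4693 mm^2
Rod-side annular area A_ann = π/4 × (77.3² − 41.8²) = 3321 mm^2
t_ext = A_cap·L/Q = 0.7987 s
t_ret = A_ann·L/Q = 0.5651 s
t_cycle = t_ext + t_ret

t ≈ 1.36 s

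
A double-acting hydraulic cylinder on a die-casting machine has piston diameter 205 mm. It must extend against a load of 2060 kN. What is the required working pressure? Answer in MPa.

P ≈ 62.4 MPa

Cap-side area A_cap = π/4 × (205 mm)² = 33010 mm^2
P = F / A = 2060 kN / A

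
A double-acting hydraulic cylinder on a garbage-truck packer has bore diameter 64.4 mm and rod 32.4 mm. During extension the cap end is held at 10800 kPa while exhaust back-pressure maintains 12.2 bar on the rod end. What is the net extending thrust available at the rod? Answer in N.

Cap-side area A_cap = π/4 × (64.4 mm)² = 3257 mm^2
Rod-side annular area A_ann = π/4 × (64.4² − 32.4²) = 2433 mm^2
Net thrust = P_cap·A_cap − P_rod·A_ann = 35180 N − 2968 N

F ≈ 32200 N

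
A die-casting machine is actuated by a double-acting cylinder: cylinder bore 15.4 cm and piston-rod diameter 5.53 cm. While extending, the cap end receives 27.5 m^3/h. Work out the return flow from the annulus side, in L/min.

Q_out ≈ 399 L/min

Cap-side area A_cap = π/4 × (15.4 cm)² = 186.3 cm^2
Rod-side annular area A_ann = π/4 × (15.4² − 5.53²) = 162.2 cm^2
Piston speed v = Q_in/A_cap; rod-end outflow Q_out = v × A_ann = Q_in × A_ann/A_cap.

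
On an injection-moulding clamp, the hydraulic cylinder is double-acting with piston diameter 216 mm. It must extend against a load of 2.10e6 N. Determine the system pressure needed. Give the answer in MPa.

P ≈ 57.3 MPa

Cap-side area A_cap = π/4 × (216 mm)² = 36640 mm^2
P = F / A = 2.10e6 N / A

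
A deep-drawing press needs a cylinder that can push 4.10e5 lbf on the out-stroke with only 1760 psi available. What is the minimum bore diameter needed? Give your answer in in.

Extension force acts on the full piston face: F = P × (π/4)D².
D = √(4F / (πP)) = √(4 × 4.10e5 lbf / (π × 1760 psi))

D ≈ 17.2 in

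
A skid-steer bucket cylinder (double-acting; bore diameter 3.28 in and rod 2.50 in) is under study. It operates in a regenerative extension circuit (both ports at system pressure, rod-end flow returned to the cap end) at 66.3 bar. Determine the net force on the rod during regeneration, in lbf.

F ≈ 4720 lbf

With equal pressure on both faces, forces on the annular region cancel; the net push is pressure × rod cross-section.
Rod cross-section A_rod = π/4 × (2.50 in)² = 4.909 in^2
F = P × A_rod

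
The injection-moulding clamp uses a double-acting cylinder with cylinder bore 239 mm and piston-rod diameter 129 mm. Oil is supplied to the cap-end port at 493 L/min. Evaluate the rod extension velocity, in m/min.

v ≈ 11.0 m/min

Cap-side area A_cap = π/4 × (239 mm)² = 44860 mm^2
v = Q / A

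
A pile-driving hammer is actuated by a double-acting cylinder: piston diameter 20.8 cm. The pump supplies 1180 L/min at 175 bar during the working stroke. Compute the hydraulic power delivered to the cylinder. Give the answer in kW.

Hydraulic power = P × Q

W ≈ 344 kW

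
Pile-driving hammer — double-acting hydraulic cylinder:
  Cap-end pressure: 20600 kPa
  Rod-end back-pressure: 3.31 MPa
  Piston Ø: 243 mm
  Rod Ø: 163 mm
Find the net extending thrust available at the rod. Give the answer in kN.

F ≈ 871 kN

Cap-side area A_cap = π/4 × (243 mm)² = 46380 mm^2
Rod-side annular area A_ann = π/4 × (243² − 163²) = 25510 mm^2
Net thrust = P_cap·A_cap − P_rod·A_ann = 955.4 kN − 84.44 kN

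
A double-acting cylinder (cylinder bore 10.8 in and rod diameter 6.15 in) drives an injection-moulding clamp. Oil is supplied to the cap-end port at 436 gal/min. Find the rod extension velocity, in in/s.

Cap-side area A_cap = π/4 × (10.8 in)² = 91.61 in^2
v = Q / A

v ≈ 18.3 in/s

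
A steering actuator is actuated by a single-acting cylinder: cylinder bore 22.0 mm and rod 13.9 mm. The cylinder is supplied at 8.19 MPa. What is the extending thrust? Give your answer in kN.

F ≈ 3.11 kN

Cap-side area A_cap = π/4 × (22.0 mm)² = 380.1 mm^2
F = P × A_cap = 8.19 MPa × A_cap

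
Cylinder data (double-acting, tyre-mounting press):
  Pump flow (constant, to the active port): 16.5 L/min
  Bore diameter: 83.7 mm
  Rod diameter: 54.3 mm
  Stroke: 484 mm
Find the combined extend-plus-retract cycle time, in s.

t ≈ 15.3 s

Cap-side area A_cap = π/4 × (83.7 mm)² = 5502 mm^2
Rod-side annular area A_ann = π/4 × (83.7² − 54.3²) = 3187 mm^2
t_ext = A_cap·L/Q = 9.684 s
t_ret = A_ann·L/Q = 5.608 s
t_cycle = t_ext + t_ret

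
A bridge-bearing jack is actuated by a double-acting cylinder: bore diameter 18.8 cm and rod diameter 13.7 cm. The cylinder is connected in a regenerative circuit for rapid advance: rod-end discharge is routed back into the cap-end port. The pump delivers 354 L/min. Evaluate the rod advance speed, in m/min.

v ≈ 24.0 m/min

In regeneration the rod-end outflow joins the pump flow into the cap end, so the net volume the pump must supply per unit advance equals the rod cross-section area.
Rod cross-section A_rod = π/4 × (13.7 cm)² = 147.4 cm^2
v = Q_pump / A_rod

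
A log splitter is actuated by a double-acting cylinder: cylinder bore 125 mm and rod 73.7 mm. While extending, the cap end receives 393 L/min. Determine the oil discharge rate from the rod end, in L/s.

Cap-side area A_cap = π/4 × (125 mm)² = 12270 mm^2
Rod-side annular area A_ann = π/4 × (125² − 73.7²) = 8006 mm^2
Piston speed v = Q_in/A_cap; rod-end outflow Q_out = v × A_ann = Q_in × A_ann/A_cap.

Q_out ≈ 4.27 L/s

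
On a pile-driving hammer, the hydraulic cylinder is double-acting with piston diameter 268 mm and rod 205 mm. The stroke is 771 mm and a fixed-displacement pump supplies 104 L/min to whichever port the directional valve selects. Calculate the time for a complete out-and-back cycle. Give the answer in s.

t ≈ 35.5 s

Cap-side area A_cap = π/4 × (268 mm)² = 56410 mm^2
Rod-side annular area A_ann = π/4 × (268² − 205²) = 23400 mm^2
t_ext = A_cap·L/Q = 25.09 s
t_ret = A_ann·L/Q = 10.41 s
t_cycle = t_ext + t_ret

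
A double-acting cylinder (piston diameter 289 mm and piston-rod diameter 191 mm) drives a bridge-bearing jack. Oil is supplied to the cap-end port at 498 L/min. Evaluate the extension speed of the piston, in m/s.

Cap-side area A_cap = π/4 × (289 mm)² = 65600 mm^2
v = Q / A

v ≈ 0.127 m/s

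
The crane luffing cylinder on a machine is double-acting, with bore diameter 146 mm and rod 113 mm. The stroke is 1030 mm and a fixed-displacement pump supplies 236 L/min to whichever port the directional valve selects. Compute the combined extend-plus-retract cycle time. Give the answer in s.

Cap-side area A_cap = π/4 × (146 mm)² = 16740 mm^2
Rod-side annular area A_ann = π/4 × (146² − 113²) = 6713 mm^2
t_ext = A_cap·L/Q = 4.384 s
t_ret = A_ann·L/Q = 1.758 s
t_cycle = t_ext + t_ret

t ≈ 6.14 s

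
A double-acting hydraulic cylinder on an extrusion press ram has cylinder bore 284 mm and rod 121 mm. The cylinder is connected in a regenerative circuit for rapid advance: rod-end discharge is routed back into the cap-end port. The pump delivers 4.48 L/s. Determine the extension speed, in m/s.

In regeneration the rod-end outflow joins the pump flow into the cap end, so the net volume the pump must supply per unit advance equals the rod cross-section area.
Rod cross-section A_rod = π/4 × (121 mm)² = 11500 mm^2
v = Q_pump / A_rod

v ≈ 0.390 m/s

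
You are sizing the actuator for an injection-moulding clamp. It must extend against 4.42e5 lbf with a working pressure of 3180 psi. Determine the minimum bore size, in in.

Extension force acts on the full piston face: F = P × (π/4)D².
D = √(4F / (πP)) = √(4 × 4.42e5 lbf / (π × 3180 psi))

D ≈ 13.3 in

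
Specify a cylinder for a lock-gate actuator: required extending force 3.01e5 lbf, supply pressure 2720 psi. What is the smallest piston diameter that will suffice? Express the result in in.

D ≈ 11.9 in

Extension force acts on the full piston face: F = P × (π/4)D².
D = √(4F / (πP)) = √(4 × 3.01e5 lbf / (π × 2720 psi))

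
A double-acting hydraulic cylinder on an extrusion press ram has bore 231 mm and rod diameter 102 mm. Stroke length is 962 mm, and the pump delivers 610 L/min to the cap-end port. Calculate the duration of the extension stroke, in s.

t ≈ 3.97 s

Cap-side area A_cap = π/4 × (231 mm)² = 41910 mm^2
Swept volume V = A × L; t = V / Q = A·L / Q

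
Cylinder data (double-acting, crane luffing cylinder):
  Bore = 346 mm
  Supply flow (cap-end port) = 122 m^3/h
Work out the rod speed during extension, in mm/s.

Cap-side area A_cap = π/4 × (346 mm)² = 94020 mm^2
v = Q / A

v ≈ 360 mm/s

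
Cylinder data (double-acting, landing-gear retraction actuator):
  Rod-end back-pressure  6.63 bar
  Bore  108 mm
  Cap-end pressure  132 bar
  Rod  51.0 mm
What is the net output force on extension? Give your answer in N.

Cap-side area A_cap = π/4 × (108 mm)² = 9161 mm^2
Rod-side annular area A_ann = π/4 × (108² − 51.0²) = 7118 mm^2
Net thrust = P_cap·A_cap − P_rod·A_ann = 1.209e5 N − 4719 N

F ≈ 1.16e5 N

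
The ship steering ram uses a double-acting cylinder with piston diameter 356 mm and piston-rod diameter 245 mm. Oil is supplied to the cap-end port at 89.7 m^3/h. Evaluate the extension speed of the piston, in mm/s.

v ≈ 250 mm/s

Cap-side area A_cap = π/4 × (356 mm)² = 99540 mm^2
v = Q / A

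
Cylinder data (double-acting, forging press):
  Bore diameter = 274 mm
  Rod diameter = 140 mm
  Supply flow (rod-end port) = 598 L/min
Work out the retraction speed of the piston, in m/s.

Rod-side annular area A_ann = π/4 × (274² − 140²) = 43570 mm^2
Flow into the rod-end port fills the annular volume.
v = Q / A

v ≈ 0.229 m/s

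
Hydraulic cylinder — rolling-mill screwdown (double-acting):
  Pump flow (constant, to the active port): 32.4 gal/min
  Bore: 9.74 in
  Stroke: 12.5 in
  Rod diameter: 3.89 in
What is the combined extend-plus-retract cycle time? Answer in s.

t ≈ 13.7 s

Cap-side area A_cap = π/4 × (9.74 in)² = 74.51 in^2
Rod-side annular area A_ann = π/4 × (9.74² − 3.89²) = 62.62 in^2
t_ext = A_cap·L/Q = 7.466 s
t_ret = A_ann·L/Q = 6.275 s
t_cycle = t_ext + t_ret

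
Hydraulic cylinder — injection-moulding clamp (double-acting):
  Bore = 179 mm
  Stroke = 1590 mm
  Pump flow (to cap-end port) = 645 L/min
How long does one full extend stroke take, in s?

t ≈ 3.72 s

Cap-side area A_cap = π/4 × (179 mm)² = 25160 mm^2
Swept volume V = A × L; t = V / Q = A·L / Q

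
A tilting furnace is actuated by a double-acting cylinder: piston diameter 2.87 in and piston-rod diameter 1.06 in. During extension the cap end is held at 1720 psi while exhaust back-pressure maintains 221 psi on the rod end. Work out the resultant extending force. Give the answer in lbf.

F ≈ 9890 lbf

Cap-side area A_cap = π/4 × (2.87 in)² = 6.469 in^2
Rod-side annular area A_ann = π/4 × (2.87² − 1.06²) = 5.587 in^2
Net thrust = P_cap·A_cap − P_rod·A_ann = 11130 lbf − 1235 lbf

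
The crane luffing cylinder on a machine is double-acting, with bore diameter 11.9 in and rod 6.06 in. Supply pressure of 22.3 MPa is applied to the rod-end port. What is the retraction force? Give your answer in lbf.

F ≈ 2.66e5 lbf

Rod-side annular area A_ann = π/4 × (11.9² − 6.06²) = 82.38 in^2
On retraction the pressure acts on the annular area (bore minus rod).
F = P × A_ann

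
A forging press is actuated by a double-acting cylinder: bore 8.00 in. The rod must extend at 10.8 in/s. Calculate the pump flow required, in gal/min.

Q ≈ 141 gal/min

Cap-side area A_cap = π/4 × (8.00 in)² = 50.27 in^2
Q = A × v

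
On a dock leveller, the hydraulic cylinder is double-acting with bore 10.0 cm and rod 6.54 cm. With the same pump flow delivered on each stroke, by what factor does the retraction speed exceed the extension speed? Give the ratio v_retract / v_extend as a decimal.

Cap-side area A_cap = π/4 × (10.0 cm)² = 78.54 cm^2
Rod-side annular area A_ann = π/4 × (10.0² − 6.54²) = 44.95 cm^2
For equal Q, v ∝ 1/A, so v_ret/v_ext = A_cap/A_ann.

v_ret/v_ext ≈ 1.75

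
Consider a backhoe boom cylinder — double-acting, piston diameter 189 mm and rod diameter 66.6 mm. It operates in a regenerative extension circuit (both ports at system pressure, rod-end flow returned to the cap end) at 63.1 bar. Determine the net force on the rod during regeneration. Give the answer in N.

With equal pressure on both faces, forces on the annular region cancel; the net push is pressure × rod cross-section.
Rod cross-section A_rod = π/4 × (66.6 mm)² = 3484 mm^2
F = P × A_rod

F ≈ 22000 N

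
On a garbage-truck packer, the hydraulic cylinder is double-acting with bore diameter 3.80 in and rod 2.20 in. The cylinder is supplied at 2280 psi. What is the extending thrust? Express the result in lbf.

Cap-side area A_cap = π/4 × (3.80 in)² = 11.34 in^2
F = P × A_cap = 2280 psi × A_cap

F ≈ 25900 lbf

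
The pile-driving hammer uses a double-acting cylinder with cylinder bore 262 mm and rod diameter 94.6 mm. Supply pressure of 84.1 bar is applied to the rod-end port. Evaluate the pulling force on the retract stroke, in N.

F ≈ 3.94e5 N

Rod-side annular area A_ann = π/4 × (262² − 94.6²) = 46880 mm^2
On retraction the pressure acts on the annular area (bore minus rod).
F = P × A_ann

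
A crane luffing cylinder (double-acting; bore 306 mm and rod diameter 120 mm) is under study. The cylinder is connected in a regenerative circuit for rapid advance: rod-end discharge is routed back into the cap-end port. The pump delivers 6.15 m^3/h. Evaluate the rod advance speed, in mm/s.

In regeneration the rod-end outflow joins the pump flow into the cap end, so the net volume the pump must supply per unit advance equals the rod cross-section area.
Rod cross-section A_rod = π/4 × (120 mm)² = 11310 mm^2
v = Q_pump / A_rod

v ≈ 151 mm/s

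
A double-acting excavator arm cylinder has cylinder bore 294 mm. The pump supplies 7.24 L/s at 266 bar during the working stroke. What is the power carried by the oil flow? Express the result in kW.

Hydraulic power = P × Q

W ≈ 193 kW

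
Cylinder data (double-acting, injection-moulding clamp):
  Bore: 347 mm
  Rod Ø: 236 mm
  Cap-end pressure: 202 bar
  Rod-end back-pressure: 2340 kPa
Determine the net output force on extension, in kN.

Cap-side area A_cap = π/4 × (347 mm)² = 94570 mm^2
Rod-side annular area A_ann = π/4 × (347² − 236²) = 50830 mm^2
Net thrust = P_cap·A_cap − P_rod·A_ann = 1910 kN − 118.9 kN

F ≈ 1790 kN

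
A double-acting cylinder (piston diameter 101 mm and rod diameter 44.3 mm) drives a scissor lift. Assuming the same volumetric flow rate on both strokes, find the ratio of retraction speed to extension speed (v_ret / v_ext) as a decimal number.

v_ret/v_ext ≈ 1.24

Cap-side area A_cap = π/4 × (101 mm)² = 8012 mm^2
Rod-side annular area A_ann = π/4 × (101² − 44.3²) = 6471 mm^2
For equal Q, v ∝ 1/A, so v_ret/v_ext = A_cap/A_ann.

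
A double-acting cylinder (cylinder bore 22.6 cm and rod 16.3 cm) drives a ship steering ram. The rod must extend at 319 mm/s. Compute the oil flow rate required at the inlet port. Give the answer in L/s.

Cap-side area A_cap = π/4 × (22.6 cm)² = 401.1 cm^2
Q = A × v

Q ≈ 12.8 L/s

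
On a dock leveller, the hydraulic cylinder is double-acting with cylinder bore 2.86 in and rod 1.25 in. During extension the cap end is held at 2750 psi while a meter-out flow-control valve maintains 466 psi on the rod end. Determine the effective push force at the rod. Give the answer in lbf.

Cap-side area A_cap = π/4 × (2.86 in)² = 6.424 in^2
Rod-side annular area A_ann = π/4 × (2.86² − 1.25²) = 5.197 in^2
Net thrust = P_cap·A_cap − P_rod·A_ann = 17670 lbf − 2422 lbf

F ≈ 15200 lbf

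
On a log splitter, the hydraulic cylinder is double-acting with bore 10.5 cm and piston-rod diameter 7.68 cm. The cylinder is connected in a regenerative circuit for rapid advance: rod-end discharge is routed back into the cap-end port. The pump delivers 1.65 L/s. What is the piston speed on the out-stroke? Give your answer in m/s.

v ≈ 0.356 m/s

In regeneration the rod-end outflow joins the pump flow into the cap end, so the net volume the pump must supply per unit advance equals the rod cross-section area.
Rod cross-section A_rod = π/4 × (7.68 cm)² = 46.32 cm^2
v = Q_pump / A_rod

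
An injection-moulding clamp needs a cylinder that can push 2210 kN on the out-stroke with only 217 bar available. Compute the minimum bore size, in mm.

D ≈ 360 mm

Extension force acts on the full piston face: F = P × (π/4)D².
D = √(4F / (πP)) = √(4 × 2210 kN / (π × 217 bar))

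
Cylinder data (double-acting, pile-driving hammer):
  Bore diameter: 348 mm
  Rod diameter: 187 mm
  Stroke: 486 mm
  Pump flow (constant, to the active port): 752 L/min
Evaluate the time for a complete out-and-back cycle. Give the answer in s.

Cap-side area A_cap = π/4 × (348 mm)² = 95110 mm^2
Rod-side annular area A_ann = π/4 × (348² − 187²) = 67650 mm^2
t_ext = A_cap·L/Q = 3.688 s
t_ret = A_ann·L/Q = 2.623 s
t_cycle = t_ext + t_ret

t ≈ 6.31 s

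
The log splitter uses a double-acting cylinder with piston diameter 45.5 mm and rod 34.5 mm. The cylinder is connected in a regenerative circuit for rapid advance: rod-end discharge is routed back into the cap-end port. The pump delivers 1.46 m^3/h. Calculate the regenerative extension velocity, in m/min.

v ≈ 26.0 m/min

In regeneration the rod-end outflow joins the pump flow into the cap end, so the net volume the pump must supply per unit advance equals the rod cross-section area.
Rod cross-section A_rod = π/4 × (34.5 mm)² = 934.8 mm^2
v = Q_pump / A_rod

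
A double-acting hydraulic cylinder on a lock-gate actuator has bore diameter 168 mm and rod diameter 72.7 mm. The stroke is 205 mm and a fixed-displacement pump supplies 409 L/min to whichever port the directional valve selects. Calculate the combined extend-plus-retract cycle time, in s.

t ≈ 1.21 s

Cap-side area A_cap = π/4 × (168 mm)² = 22170 mm^2
Rod-side annular area A_ann = π/4 × (168² − 72.7²) = 18020 mm^2
t_ext = A_cap·L/Q = 0.6666 s
t_ret = A_ann·L/Q = 0.5418 s
t_cycle = t_ext + t_ret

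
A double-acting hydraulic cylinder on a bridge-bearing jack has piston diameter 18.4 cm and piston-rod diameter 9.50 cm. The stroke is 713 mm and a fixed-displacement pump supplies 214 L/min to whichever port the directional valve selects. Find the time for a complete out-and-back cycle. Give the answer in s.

Cap-side area A_cap = π/4 × (18.4 cm)² = 265.9 cm^2
Rod-side annular area A_ann = π/4 × (18.4² − 9.50²) = 195.0 cm^2
t_ext = A_cap·L/Q = 5.316 s
t_ret = A_ann·L/Q = 3.899 s
t_cycle = t_ext + t_ret

t ≈ 9.21 s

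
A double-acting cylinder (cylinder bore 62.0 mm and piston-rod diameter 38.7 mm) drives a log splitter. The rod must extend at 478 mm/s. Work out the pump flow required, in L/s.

Cap-side area A_cap = π/4 × (62.0 mm)² = 3019 mm^2
Q = A × v

Q ≈ 1.44 L/s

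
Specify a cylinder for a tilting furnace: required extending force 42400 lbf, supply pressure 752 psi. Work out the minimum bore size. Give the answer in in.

Extension force acts on the full piston face: F = P × (π/4)D².
D = √(4F / (πP)) = √(4 × 42400 lbf / (π × 752 psi))

D ≈ 8.47 in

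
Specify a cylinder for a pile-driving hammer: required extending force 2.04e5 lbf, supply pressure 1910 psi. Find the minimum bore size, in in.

Extension force acts on the full piston face: F = P × (π/4)D².
D = √(4F / (πP)) = √(4 × 2.04e5 lbf / (π × 1910 psi))

D ≈ 11.7 in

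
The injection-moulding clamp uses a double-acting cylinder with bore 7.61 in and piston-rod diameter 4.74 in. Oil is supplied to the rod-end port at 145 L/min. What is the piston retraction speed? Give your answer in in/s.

v ≈ 5.30 in/s

Rod-side annular area A_ann = π/4 × (7.61² − 4.74²) = 27.84 in^2
Flow into the rod-end port fills the annular volume.
v = Q / A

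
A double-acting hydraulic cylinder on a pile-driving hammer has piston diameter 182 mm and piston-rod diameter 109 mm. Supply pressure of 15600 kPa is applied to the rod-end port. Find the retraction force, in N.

F ≈ 2.60e5 N

Rod-side annular area A_ann = π/4 × (182² − 109²) = 16680 mm^2
On retraction the pressure acts on the annular area (bore minus rod).
F = P × A_ann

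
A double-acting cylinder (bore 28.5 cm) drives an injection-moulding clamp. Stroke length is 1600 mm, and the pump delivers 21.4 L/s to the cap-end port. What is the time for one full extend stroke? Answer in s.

Cap-side area A_cap = π/4 × (28.5 cm)² = 637.9 cm^2
Swept volume V = A × L; t = V / Q = A·L / Q

t ≈ 4.77 s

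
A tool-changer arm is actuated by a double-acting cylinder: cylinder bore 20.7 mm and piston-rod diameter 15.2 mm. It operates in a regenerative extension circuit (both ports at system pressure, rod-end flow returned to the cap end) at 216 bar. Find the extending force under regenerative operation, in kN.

F ≈ 3.92 kN

With equal pressure on both faces, forces on the annular region cancel; the net push is pressure × rod cross-section.
Rod cross-section A_rod = π/4 × (15.2 mm)² = 181.5 mm^2
F = P × A_rod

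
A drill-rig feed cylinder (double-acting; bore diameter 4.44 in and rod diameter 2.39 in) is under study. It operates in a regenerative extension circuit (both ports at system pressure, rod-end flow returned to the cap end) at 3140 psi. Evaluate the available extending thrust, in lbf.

F ≈ 14100 lbf

With equal pressure on both faces, forces on the annular region cancel; the net push is pressure × rod cross-section.
Rod cross-section A_rod = π/4 × (2.39 in)² = 4.486 in^2
F = P × A_rod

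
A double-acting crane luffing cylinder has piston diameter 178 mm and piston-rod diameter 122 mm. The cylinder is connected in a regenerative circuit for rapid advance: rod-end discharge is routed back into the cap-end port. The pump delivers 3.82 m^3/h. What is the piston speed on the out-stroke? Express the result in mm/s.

In regeneration the rod-end outflow joins the pump flow into the cap end, so the net volume the pump must supply per unit advance equals the rod cross-section area.
Rod cross-section A_rod = π/4 × (122 mm)² = 11690 mm^2
v = Q_pump / A_rod

v ≈ 90.8 mm/s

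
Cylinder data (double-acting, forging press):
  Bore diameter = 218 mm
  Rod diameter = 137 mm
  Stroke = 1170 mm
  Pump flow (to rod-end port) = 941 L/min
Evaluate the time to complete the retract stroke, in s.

Rod-side annular area A_ann = π/4 × (218² − 137²) = 22580 mm^2
Swept volume V = A × L; t = V / Q = A·L / Q

t ≈ 1.68 s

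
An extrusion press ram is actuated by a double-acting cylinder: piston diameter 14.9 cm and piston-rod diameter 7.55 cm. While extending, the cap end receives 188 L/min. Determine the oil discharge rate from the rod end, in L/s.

Cap-side area A_cap = π/4 × (14.9 cm)² = 174.4 cm^2
Rod-side annular area A_ann = π/4 × (14.9² − 7.55²) = 129.6 cm^2
Piston speed v = Q_in/A_cap; rod-end outflow Q_out = v × A_ann = Q_in × A_ann/A_cap.

Q_out ≈ 2.33 L/s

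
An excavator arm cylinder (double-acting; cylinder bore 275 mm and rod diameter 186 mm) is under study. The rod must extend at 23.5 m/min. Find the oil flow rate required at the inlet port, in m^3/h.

Q ≈ 83.7 m^3/h

Cap-side area A_cap = π/4 × (275 mm)² = 59400 mm^2
Q = A × v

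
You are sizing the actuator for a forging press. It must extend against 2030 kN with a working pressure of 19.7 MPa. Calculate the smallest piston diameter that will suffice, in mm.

D ≈ 362 mm

Extension force acts on the full piston face: F = P × (π/4)D².
D = √(4F / (πP)) = √(4 × 2030 kN / (π × 19.7 MPa))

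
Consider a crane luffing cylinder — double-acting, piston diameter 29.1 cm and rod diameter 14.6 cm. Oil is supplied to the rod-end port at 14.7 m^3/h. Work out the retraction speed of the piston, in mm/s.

v ≈ 82.0 mm/s

Rod-side annular area A_ann = π/4 × (29.1² − 14.6²) = 497.7 cm^2
Flow into the rod-end port fills the annular volume.
v = Q / A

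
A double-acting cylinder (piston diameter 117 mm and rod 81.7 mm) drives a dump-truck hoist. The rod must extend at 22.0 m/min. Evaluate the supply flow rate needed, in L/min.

Q ≈ 237 L/min

Cap-side area A_cap = π/4 × (117 mm)² = 10750 mm^2
Q = A × v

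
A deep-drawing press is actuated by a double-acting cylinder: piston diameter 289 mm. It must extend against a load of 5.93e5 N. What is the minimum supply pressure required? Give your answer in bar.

P ≈ 90.4 bar

Cap-side area A_cap = π/4 × (289 mm)² = 65600 mm^2
P = F / A = 5.93e5 N / A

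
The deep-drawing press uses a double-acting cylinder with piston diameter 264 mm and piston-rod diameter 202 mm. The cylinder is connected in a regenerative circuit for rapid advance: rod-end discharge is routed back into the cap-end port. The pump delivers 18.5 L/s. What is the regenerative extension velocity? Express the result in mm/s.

v ≈ 577 mm/s

In regeneration the rod-end outflow joins the pump flow into the cap end, so the net volume the pump must supply per unit advance equals the rod cross-section area.
Rod cross-section A_rod = π/4 × (202 mm)² = 32050 mm^2
v = Q_pump / A_rod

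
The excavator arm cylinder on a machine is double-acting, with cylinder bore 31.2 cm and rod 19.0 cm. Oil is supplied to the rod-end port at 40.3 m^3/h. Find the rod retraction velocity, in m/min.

v ≈ 14.0 m/min

Rod-side annular area A_ann = π/4 × (31.2² − 19.0²) = 481.0 cm^2
Flow into the rod-end port fills the annular volume.
v = Q / A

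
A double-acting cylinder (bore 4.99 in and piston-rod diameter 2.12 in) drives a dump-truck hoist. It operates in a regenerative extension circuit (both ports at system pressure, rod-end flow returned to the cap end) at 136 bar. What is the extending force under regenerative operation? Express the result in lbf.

With equal pressure on both faces, forces on the annular region cancel; the net push is pressure × rod cross-section.
Rod cross-section A_rod = π/4 × (2.12 in)² = 3.530 in^2
F = P × A_rod

F ≈ 6960 lbf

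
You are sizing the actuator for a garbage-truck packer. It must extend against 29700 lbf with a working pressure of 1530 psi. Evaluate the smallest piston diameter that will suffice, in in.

Extension force acts on the full piston face: F = P × (π/4)D².
D = √(4F / (πP)) = √(4 × 29700 lbf / (π × 1530 psi))

D ≈ 4.97 in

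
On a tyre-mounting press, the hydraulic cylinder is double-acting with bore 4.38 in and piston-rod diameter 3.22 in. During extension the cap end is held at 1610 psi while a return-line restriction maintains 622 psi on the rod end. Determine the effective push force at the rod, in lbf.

Cap-side area A_cap = π/4 × (4.38 in)² = 15.07 in^2
Rod-side annular area A_ann = π/4 × (4.38² − 3.22²) = 6.924 in^2
Net thrust = P_cap·A_cap − P_rod·A_ann = 24260 lbf − 4307 lbf

F ≈ 20000 lbf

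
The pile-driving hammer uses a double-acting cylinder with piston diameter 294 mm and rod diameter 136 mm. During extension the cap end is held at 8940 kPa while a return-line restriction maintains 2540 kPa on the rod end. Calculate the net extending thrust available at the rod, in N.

Cap-side area A_cap = π/4 × (294 mm)² = 67890 mm^2
Rod-side annular area A_ann = π/4 × (294² − 136²) = 53360 mm^2
Net thrust = P_cap·A_cap − P_rod·A_ann = 6.069e5 N − 1.355e5 N

F ≈ 4.71e5 N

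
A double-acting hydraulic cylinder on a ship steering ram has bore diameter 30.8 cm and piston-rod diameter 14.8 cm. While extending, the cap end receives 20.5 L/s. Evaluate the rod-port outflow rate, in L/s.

Cap-side area A_cap = π/4 × (30.8 cm)² = 745.1 cm^2
Rod-side annular area A_ann = π/4 × (30.8² − 14.8²) = 573.0 cm^2
Piston speed v = Q_in/A_cap; rod-end outflow Q_out = v × A_ann = Q_in × A_ann/A_cap.

Q_out ≈ 15.8 L/s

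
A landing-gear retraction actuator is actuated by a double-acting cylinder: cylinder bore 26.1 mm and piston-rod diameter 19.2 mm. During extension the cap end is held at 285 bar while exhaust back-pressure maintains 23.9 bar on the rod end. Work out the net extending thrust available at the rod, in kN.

Cap-side area A_cap = π/4 × (26.1 mm)² = 535.0 mm^2
Rod-side annular area A_ann = π/4 × (26.1² − 19.2²) = 245.5 mm^2
Net thrust = P_cap·A_cap − P_rod·A_ann = 15.25 kN − 0.5867 kN

F ≈ 14.7 kN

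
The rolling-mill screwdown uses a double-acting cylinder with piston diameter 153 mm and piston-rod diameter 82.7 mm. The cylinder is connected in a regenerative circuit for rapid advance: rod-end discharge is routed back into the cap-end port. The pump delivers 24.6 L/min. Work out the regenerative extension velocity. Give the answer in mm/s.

v ≈ 76.3 mm/s

In regeneration the rod-end outflow joins the pump flow into the cap end, so the net volume the pump must supply per unit advance equals the rod cross-section area.
Rod cross-section A_rod = π/4 × (82.7 mm)² = 5372 mm^2
v = Q_pump / A_rod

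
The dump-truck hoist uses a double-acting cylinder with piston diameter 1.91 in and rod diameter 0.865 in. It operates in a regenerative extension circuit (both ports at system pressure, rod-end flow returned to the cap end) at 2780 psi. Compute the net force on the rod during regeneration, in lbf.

With equal pressure on both faces, forces on the annular region cancel; the net push is pressure × rod cross-section.
Rod cross-section A_rod = π/4 × (0.865 in)² = 0.5877 in^2
F = P × A_rod

F ≈ 1630 lbf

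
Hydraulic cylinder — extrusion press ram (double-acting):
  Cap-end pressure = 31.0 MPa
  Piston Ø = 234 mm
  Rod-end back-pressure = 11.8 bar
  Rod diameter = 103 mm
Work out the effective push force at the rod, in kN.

Cap-side area A_cap = π/4 × (234 mm)² = 43010 mm^2
Rod-side annular area A_ann = π/4 × (234² − 103²) = 34670 mm^2
Net thrust = P_cap·A_cap − P_rod·A_ann = 1333 kN − 40.91 kN

F ≈ 1290 kN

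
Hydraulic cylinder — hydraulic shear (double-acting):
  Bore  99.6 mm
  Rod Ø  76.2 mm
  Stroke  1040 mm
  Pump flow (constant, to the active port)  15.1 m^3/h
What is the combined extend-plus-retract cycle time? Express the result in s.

Cap-side area A_cap = π/4 × (99.6 mm)² = 7791 mm^2
Rod-side annular area A_ann = π/4 × (99.6² − 76.2²) = 3231 mm^2
t_ext = A_cap·L/Q = 1.932 s
t_ret = A_ann·L/Q = 0.8011 s
t_cycle = t_ext + t_ret

t ≈ 2.73 s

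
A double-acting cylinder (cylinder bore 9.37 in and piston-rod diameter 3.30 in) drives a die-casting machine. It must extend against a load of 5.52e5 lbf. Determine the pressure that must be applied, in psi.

P ≈ 8010 psi

Cap-side area A_cap = π/4 × (9.37 in)² = 68.96 in^2
P = F / A = 5.52e5 lbf / A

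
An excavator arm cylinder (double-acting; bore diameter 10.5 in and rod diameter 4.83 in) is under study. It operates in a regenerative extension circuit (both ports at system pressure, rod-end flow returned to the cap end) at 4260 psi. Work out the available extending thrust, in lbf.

With equal pressure on both faces, forces on the annular region cancel; the net push is pressure × rod cross-section.
Rod cross-section A_rod = π/4 × (4.83 in)² = 18.32 in^2
F = P × A_rod

F ≈ 78100 lbf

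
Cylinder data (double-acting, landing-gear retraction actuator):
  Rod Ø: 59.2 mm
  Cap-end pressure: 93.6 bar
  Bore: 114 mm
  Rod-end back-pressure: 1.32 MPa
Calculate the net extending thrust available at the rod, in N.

F ≈ 85700 N

Cap-side area A_cap = π/4 × (114 mm)² = 10210 mm^2
Rod-side annular area A_ann = π/4 × (114² − 59.2²) = 7454 mm^2
Net thrust = P_cap·A_cap − P_rod·A_ann = 95540 N − 9840 N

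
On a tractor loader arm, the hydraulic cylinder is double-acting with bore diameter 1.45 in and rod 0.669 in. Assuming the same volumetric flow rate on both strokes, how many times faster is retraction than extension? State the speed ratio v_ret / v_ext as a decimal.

Cap-side area A_cap = π/4 × (1.45 in)² = 1.651 in^2
Rod-side annular area A_ann = π/4 × (1.45² − 0.669²) = 1.300 in^2
For equal Q, v ∝ 1/A, so v_ret/v_ext = A_cap/A_ann.

v_ret/v_ext ≈ 1.27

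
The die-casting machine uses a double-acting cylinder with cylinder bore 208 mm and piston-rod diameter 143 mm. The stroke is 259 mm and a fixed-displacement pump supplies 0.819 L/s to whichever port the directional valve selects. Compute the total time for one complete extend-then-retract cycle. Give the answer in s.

t ≈ 16.4 s

Cap-side area A_cap = π/4 × (208 mm)² = 33980 mm^2
Rod-side annular area A_ann = π/4 × (208² − 143²) = 17920 mm^2
t_ext = A_cap·L/Q = 10.75 s
t_ret = A_ann·L/Q = 5.667 s
t_cycle = t_ext + t_ret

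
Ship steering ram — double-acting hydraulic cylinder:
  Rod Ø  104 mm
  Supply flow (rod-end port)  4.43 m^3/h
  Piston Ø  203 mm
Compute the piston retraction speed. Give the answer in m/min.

Rod-side annular area A_ann = π/4 × (203² − 104²) = 23870 mm^2
Flow into the rod-end port fills the annular volume.
v = Q / A

v ≈ 3.09 m/min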